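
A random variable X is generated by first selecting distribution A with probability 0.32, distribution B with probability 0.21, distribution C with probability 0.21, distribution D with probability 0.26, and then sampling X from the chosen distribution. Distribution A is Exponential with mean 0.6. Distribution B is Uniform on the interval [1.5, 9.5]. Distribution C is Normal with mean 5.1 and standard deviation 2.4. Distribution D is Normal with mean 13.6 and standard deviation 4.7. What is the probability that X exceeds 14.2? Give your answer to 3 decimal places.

0.117

Conditional on each component, P(X > 14.2): A: 5.26863e-11; B: 0; C: 7.48198e-05; D: 0.449209.
By total probability, P(X > 14.2) = 0.32·5.26863e-11 + 0.21·0 + 0.21·7.48198e-05 + 0.26·0.449209 = 0.11681.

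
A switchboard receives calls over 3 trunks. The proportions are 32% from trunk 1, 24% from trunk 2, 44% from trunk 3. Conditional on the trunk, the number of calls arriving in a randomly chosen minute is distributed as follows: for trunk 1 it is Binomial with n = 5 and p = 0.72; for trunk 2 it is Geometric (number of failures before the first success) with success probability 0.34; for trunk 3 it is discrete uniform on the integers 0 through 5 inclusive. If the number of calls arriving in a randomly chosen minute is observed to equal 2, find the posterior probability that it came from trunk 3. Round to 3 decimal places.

Likelihoods P(X=2 | ·): 1: 0.113799; 2: 0.148104; 3: 0.166667.
Posterior ∝ prior × likelihood. Numerator for 3: 0.44·0.166667 = 0.0733333.
Normalizing constant: 0.32·0.113799 + 0.24·0.148104 + 0.44·0.166667 = 0.145294.
P(3 | observation) = 0.0733333 / 0.145294 = 0.504724.

0.505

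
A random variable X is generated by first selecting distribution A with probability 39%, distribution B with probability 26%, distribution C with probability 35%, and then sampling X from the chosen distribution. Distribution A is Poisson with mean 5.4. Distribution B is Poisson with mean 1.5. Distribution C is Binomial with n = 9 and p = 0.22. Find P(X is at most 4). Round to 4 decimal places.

0.7406

Conditional on each component, P(X ≤ 4): A: 0.373311; B: 0.981424; C: 0.970858.
By total probability, P(X ≤ 4) = 0.39·0.373311 + 0.26·0.981424 + 0.35·0.970858 = 0.740562.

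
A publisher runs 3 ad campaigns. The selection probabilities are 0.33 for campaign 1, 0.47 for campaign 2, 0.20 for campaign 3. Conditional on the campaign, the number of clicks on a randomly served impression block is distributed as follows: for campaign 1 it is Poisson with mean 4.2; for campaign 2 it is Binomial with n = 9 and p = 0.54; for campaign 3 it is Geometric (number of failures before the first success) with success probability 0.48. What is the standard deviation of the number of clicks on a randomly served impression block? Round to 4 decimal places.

Per component, 1: μ=4.2, E[X²]=21.84; 2: μ=4.86, E[X²]=25.8552; 3: μ=1.08333, E[X²]=3.43056.
E[X] = 0.33·4.2 + 0.47·4.86 + 0.2·1.08333 = 3.88687.
E[X²] = 0.33·21.84 + 0.47·25.8552 + 0.2·3.43056 = 20.0453.
Var(X) = E[X²] − (E[X])² = 20.0453 − 15.1077 = 4.93752.
SD(X) = √4.93752 = 2.22205.

2.2221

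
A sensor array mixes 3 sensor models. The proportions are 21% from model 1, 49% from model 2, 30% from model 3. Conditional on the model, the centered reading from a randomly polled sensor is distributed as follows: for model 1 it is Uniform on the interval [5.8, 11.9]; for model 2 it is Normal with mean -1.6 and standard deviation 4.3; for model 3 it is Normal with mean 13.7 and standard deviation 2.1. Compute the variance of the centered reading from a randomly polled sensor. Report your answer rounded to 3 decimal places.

58.164

Per component, 1: μ=8.85, E[X²]=81.4233; 2: μ=-1.6, E[X²]=21.05; 3: μ=13.7, E[X²]=192.1.
E[X] = 0.21·8.85 + 0.49·-1.6 + 0.3·13.7 = 5.1845.
E[X²] = 0.21·81.4233 + 0.49·21.05 + 0.3·192.1 = 85.0434.
Var(X) = E[X²] − (E[X])² = 85.0434 − 26.879 = 58.1644.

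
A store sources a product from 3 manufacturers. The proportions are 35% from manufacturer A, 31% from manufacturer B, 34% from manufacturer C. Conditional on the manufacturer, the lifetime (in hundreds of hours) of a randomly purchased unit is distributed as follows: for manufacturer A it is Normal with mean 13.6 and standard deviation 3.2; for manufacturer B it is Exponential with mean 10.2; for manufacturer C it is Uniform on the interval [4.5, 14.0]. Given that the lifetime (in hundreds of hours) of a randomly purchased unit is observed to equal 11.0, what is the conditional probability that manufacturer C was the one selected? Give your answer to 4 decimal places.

Likelihoods f(11.0 | ·): A: 0.0896208; B: 0.0333459; C: 0.105263.
Posterior ∝ prior × likelihood. Numerator for C: 0.34·0.105263 = 0.0357895.
Normalizing constant: 0.35·0.0896208 + 0.31·0.0333459 + 0.34·0.105263 = 0.077494.
P(C | observation) = 0.0357895 / 0.077494 = 0.461835.

0.4618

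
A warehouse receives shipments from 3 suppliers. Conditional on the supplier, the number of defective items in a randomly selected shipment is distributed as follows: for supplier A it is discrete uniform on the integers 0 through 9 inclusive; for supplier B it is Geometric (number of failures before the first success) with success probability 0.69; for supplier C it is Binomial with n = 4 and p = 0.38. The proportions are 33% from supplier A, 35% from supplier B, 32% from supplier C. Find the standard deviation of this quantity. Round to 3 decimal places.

2.493

Per component, A: μ=4.5, E[X²]=28.5; B: μ=0.449275, E[X²]=0.852972; C: μ=1.52, E[X²]=3.2528.
E[X] = 0.33·4.5 + 0.35·0.449275 + 0.32·1.52 = 2.12865.
E[X²] = 0.33·28.5 + 0.35·0.852972 + 0.32·3.2528 = 10.7444.
Var(X) = E[X²] − (E[X])² = 10.7444 − 4.53114 = 6.2133.
SD(X) = √6.2133 = 2.49265.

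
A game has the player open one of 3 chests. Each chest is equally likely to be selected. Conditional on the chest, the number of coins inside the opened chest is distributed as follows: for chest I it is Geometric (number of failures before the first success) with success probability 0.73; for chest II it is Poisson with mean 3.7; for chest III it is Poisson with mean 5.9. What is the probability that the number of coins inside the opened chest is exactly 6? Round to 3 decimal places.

Conditional on each chest, P(X = 6): I: 0.000282817; II: 0.0881025; III: 0.160488.
By total probability, P(X = 6) = 0.333333·0.000282817 + 0.333333·0.0881025 + 0.333333·0.160488 = 0.0829577.

0.083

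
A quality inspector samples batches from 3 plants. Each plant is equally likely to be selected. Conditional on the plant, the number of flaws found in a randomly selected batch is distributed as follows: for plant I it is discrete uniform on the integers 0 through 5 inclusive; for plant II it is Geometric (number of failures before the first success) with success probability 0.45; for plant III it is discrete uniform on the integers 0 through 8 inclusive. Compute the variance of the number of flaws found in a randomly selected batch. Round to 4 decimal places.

Per component, I: μ=2.5, E[X²]=9.16667; II: μ=1.22222, E[X²]=4.20988; III: μ=4, E[X²]=22.6667.
E[X] = 0.333333·2.5 + 0.333333·1.22222 + 0.333333·4 = 2.57407.
E[X²] = 0.333333·9.16667 + 0.333333·4.20988 + 0.333333·22.6667 = 12.0144.
Var(X) = E[X²] − (E[X])² = 12.0144 − 6.62586 = 5.38855.

5.3885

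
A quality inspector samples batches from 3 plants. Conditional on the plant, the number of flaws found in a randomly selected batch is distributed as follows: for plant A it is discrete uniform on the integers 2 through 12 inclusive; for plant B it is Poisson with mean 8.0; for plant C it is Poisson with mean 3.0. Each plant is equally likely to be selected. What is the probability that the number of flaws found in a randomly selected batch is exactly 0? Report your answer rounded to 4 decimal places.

Conditional on each plant, P(X = 0): A: 0; B: 0.000335463; C: 0.0497871.
By total probability, P(X = 0) = 0.333333·0 + 0.333333·0.000335463 + 0.333333·0.0497871 = 0.0167075.

0.0167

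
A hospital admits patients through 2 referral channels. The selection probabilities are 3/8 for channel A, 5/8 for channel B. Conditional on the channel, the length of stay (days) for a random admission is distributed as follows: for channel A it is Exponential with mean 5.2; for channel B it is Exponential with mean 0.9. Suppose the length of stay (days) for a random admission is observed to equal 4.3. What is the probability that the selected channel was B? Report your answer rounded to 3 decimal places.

Likelihoods f(4.3 | ·): A: 0.084114; B: 0.00934964.
Posterior ∝ prior × likelihood. Numerator for B: 0.625·0.00934964 = 0.00584353.
Normalizing constant: 0.375·0.084114 + 0.625·0.00934964 = 0.0373863.
P(B | observation) = 0.00584353 / 0.0373863 = 0.156301.

0.156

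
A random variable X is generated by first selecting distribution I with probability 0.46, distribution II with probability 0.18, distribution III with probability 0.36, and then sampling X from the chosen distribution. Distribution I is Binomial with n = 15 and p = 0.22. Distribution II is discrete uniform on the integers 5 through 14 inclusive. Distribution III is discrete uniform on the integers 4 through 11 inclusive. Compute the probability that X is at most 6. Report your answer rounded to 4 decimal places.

Conditional on each component, P(X ≤ 6): I: 0.970182; II: 0.2; III: 0.375.
By total probability, P(X ≤ 6) = 0.46·0.970182 + 0.18·0.2 + 0.36·0.375 = 0.617284.

0.6173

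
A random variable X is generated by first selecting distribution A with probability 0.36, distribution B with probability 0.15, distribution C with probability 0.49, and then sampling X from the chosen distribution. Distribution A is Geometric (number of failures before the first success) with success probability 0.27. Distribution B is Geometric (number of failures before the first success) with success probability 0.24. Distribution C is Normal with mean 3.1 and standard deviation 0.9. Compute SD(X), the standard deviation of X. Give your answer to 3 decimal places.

Per component, A: μ=2.7037, E[X²]=17.3237; B: μ=3.16667, E[X²]=23.2222; C: μ=3.1, E[X²]=10.42.
E[X] = 0.36·2.7037 + 0.15·3.16667 + 0.49·3.1 = 2.96733.
E[X²] = 0.36·17.3237 + 0.15·23.2222 + 0.49·10.42 = 14.8257.
Var(X) = E[X²] − (E[X])² = 14.8257 − 8.80507 = 6.02061.
SD(X) = √6.02061 = 2.45369.

2.454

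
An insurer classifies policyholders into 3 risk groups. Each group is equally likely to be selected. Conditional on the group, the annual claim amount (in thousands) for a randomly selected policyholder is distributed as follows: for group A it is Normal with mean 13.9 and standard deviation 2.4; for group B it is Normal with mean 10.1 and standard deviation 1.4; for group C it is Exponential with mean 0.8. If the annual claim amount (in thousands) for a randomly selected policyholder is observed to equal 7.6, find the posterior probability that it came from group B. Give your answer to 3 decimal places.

Likelihoods f(7.6 | ·): A: 0.00530174; B: 0.057856; C: 9.35648e-05.
Posterior ∝ prior × likelihood. Numerator for B: 0.333333·0.057856 = 0.0192853.
Normalizing constant: 0.333333·0.00530174 + 0.333333·0.057856 + 0.333333·9.35648e-05 = 0.0210838.
P(B | observation) = 0.0192853 / 0.0210838 = 0.9147.

0.915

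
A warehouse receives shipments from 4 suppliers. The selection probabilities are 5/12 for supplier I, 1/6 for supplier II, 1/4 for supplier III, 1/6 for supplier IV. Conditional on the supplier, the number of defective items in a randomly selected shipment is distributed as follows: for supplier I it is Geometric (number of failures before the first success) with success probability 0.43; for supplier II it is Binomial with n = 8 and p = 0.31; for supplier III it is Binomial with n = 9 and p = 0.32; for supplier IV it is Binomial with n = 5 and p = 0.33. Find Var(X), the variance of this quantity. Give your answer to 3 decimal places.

Per component, I: μ=1.32558, E[X²]=4.83991; II: μ=2.48, E[X²]=7.8616; III: μ=2.88, E[X²]=10.2528; IV: μ=1.65, E[X²]=3.828.
E[X] = 0.416667·1.32558 + 0.166667·2.48 + 0.25·2.88 + 0.166667·1.65 = 1.96066.
E[X²] = 0.416667·4.83991 + 0.166667·7.8616 + 0.25·10.2528 + 0.166667·3.828 = 6.5281.
Var(X) = E[X²] − (E[X])² = 6.5281 − 3.84418 = 2.68391.

2.684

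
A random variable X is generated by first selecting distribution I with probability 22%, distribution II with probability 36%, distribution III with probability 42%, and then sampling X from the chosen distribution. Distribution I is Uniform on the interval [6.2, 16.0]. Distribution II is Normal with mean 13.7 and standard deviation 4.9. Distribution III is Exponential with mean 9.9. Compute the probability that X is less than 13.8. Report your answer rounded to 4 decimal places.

Conditional on each component, P(X < 13.8): I: 0.77551; II: 0.508141; III: 0.751904.
By total probability, P(X < 13.8) = 0.22·0.77551 + 0.36·0.508141 + 0.42·0.751904 = 0.669343.

0.6693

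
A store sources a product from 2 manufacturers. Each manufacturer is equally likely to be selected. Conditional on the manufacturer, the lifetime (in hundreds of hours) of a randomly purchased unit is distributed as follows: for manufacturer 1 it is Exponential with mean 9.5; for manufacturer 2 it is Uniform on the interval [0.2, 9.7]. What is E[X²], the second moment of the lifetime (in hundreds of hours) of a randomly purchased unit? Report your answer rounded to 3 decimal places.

106.262

For each component E[X²] = Var + (mean)², giving 1: 180.5; 2: 32.0233.
Overall E[X²] = 0.5·180.5 + 0.5·32.0233 = 106.262.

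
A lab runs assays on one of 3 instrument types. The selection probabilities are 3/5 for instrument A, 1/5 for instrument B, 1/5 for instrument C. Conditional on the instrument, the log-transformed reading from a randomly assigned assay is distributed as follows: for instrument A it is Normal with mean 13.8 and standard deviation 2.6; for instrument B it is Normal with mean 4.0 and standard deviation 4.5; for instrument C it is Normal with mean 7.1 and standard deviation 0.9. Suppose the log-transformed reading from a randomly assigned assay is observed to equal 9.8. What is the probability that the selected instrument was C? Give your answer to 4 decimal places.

Likelihoods f(9.8 | ·): A: 0.0469871; B: 0.0386336; C: 0.00492428.
Posterior ∝ prior × likelihood. Numerator for C: 0.2·0.00492428 = 0.000984855.
Normalizing constant: 0.6·0.0469871 + 0.2·0.0386336 + 0.2·0.00492428 = 0.0369038.
P(C | observation) = 0.000984855 / 0.0369038 = 0.0266871.

0.0267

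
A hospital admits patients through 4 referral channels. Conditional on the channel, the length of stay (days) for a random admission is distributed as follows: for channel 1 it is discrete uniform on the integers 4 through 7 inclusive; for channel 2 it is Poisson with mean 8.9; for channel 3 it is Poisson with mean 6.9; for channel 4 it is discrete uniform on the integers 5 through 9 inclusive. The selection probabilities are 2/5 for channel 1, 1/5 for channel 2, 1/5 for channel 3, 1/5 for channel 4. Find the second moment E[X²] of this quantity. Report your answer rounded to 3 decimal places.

For each component E[X²] = Var + (mean)², giving 1: 31.5; 2: 88.11; 3: 54.51; 4: 51.
Overall E[X²] = 0.4·31.5 + 0.2·88.11 + 0.2·54.51 + 0.2·51 = 51.324.

51.324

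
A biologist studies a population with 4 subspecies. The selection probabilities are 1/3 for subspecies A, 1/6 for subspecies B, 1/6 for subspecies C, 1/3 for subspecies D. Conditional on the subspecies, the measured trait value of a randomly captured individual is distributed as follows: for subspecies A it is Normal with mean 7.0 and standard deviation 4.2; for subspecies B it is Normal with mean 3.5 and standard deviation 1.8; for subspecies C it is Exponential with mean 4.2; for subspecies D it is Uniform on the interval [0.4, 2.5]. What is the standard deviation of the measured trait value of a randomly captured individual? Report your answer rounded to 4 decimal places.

Per component, A: μ=7, E[X²]=66.64; B: μ=3.5, E[X²]=15.49; C: μ=4.2, E[X²]=35.28; D: μ=1.45, E[X²]=2.47.
E[X] = 0.333333·7 + 0.166667·3.5 + 0.166667·4.2 + 0.333333·1.45 = 4.1.
E[X²] = 0.333333·66.64 + 0.166667·15.49 + 0.166667·35.28 + 0.333333·2.47 = 31.4983.
Var(X) = E[X²] − (E[X])² = 31.4983 − 16.81 = 14.6883.
SD(X) = √14.6883 = 3.83254.

3.8325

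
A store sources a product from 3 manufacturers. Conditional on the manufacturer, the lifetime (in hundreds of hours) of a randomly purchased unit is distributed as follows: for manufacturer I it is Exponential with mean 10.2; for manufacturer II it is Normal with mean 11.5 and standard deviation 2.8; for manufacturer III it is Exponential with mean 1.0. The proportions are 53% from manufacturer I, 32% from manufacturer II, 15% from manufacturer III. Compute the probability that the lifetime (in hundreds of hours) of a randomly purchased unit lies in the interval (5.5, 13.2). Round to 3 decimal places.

Conditional on each manufacturer, P(5.5 < X < 13.2): I: 0.309066; II: 0.71206; III: 0.00408492.
By total probability, P(5.5 < X < 13.2) = 0.53·0.309066 + 0.32·0.71206 + 0.15·0.00408492 = 0.392277.

0.392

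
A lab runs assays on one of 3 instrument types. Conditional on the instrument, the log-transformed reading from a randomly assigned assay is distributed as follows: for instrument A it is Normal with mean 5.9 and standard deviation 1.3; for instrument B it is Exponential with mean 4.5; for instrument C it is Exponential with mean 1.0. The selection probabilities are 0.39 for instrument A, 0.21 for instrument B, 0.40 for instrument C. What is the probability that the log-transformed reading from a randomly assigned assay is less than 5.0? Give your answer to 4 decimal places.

0.6335

Conditional on each instrument, P(X < 5.0): A: 0.244372; B: 0.670807; C: 0.993262.
By total probability, P(X < 5.0) = 0.39·0.244372 + 0.21·0.670807 + 0.4·0.993262 = 0.633479.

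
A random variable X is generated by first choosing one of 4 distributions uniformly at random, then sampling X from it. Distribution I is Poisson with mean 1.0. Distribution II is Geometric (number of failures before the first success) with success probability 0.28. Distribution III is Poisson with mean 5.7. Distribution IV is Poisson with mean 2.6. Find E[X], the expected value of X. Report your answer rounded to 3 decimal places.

2.968

Component means — I: 1; II: 2.57143; III: 5.7; IV: 2.6.
E[X] = 0.25·1 + 0.25·2.57143 + 0.25·5.7 + 0.25·2.6 = 2.96786.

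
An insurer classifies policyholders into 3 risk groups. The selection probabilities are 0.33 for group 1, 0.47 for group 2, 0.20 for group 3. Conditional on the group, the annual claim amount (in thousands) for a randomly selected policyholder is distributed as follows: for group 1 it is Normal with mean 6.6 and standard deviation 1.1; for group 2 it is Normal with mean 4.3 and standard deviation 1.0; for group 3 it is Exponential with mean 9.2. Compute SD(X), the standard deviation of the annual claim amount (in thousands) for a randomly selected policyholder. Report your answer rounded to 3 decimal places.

4.617

Per component, 1: μ=6.6, E[X²]=44.77; 2: μ=4.3, E[X²]=19.49; 3: μ=9.2, E[X²]=169.28.
E[X] = 0.33·6.6 + 0.47·4.3 + 0.2·9.2 = 6.039.
E[X²] = 0.33·44.77 + 0.47·19.49 + 0.2·169.28 = 57.7904.
Var(X) = E[X²] − (E[X])² = 57.7904 − 36.4695 = 21.3209.
SD(X) = √21.3209 = 4.61745.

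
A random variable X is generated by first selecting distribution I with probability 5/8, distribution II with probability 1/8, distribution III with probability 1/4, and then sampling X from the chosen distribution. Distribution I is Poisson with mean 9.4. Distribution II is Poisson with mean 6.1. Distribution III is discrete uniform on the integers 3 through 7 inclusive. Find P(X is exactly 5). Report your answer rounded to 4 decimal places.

0.1014

Conditional on each component, P(X = 5): I: 0.0505929; II: 0.15786; III: 0.2.
By total probability, P(X = 5) = 0.625·0.0505929 + 0.125·0.15786 + 0.25·0.2 = 0.101353.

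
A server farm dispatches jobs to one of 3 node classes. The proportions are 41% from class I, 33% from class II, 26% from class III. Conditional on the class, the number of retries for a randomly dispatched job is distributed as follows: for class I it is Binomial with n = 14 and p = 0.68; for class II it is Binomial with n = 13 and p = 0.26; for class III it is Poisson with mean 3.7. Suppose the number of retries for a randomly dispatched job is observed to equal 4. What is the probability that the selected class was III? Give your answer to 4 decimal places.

0.4083

Likelihoods P(X=4 | ·): I: 0.00240974; II: 0.217413; III: 0.193066.
Posterior ∝ prior × likelihood. Numerator for III: 0.26·0.193066 = 0.0501972.
Normalizing constant: 0.41·0.00240974 + 0.33·0.217413 + 0.26·0.193066 = 0.122931.
P(III | observation) = 0.0501972 / 0.122931 = 0.408335.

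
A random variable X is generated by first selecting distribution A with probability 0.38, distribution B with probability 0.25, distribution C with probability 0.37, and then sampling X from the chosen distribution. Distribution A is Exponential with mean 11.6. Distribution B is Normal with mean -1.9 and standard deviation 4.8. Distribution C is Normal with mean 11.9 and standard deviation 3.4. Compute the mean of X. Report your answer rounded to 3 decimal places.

Component means — A: 11.6; B: -1.9; C: 11.9.
E[X] = 0.38·11.6 + 0.25·-1.9 + 0.37·11.9 = 8.336.

8.336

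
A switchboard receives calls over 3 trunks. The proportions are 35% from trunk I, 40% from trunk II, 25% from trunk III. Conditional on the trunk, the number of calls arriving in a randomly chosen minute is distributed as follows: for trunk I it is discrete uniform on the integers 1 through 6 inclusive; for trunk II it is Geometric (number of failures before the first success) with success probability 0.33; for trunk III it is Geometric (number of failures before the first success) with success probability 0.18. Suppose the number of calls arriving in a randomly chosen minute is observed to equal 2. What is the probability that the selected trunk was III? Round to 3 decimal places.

0.205

Likelihoods P(X=2 | ·): I: 0.166667; II: 0.148137; III: 0.121032.
Posterior ∝ prior × likelihood. Numerator for III: 0.25·0.121032 = 0.030258.
Normalizing constant: 0.35·0.166667 + 0.4·0.148137 + 0.25·0.121032 = 0.147846.
P(III | observation) = 0.030258 / 0.147846 = 0.204659.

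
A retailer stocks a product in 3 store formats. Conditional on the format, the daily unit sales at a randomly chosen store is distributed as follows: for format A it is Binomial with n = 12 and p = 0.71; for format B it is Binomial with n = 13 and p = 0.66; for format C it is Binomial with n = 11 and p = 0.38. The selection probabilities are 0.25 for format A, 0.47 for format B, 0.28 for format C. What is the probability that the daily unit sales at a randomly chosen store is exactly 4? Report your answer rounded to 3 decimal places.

Conditional on each format, P(X = 4): A: 0.00629249; B: 0.00823744; C: 0.24232.
By total probability, P(X = 4) = 0.25·0.00629249 + 0.47·0.00823744 + 0.28·0.24232 = 0.0732945.

0.073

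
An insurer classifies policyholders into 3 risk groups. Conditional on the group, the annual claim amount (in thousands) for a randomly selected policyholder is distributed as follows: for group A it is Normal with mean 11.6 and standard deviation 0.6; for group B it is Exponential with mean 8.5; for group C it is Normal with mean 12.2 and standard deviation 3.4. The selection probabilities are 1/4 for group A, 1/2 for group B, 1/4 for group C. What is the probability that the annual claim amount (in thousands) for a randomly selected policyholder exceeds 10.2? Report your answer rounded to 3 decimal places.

0.579

Conditional on each group, P(X > 10.2): A: 0.990185; B: 0.301194; C: 0.721813.
By total probability, P(X > 10.2) = 0.25·0.990185 + 0.5·0.301194 + 0.25·0.721813 = 0.578596.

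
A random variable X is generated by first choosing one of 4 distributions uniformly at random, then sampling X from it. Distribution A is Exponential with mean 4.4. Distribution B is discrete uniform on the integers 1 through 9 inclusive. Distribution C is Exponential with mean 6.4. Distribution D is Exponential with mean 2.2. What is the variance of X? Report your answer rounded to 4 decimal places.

20.2467

Per component, A: μ=4.4, E[X²]=38.72; B: μ=5, E[X²]=31.6667; C: μ=6.4, E[X²]=81.92; D: μ=2.2, E[X²]=9.68.
E[X] = 0.25·4.4 + 0.25·5 + 0.25·6.4 + 0.25·2.2 = 4.5.
E[X²] = 0.25·38.72 + 0.25·31.6667 + 0.25·81.92 + 0.25·9.68 = 40.4967.
Var(X) = E[X²] − (E[X])² = 40.4967 − 20.25 = 20.2467.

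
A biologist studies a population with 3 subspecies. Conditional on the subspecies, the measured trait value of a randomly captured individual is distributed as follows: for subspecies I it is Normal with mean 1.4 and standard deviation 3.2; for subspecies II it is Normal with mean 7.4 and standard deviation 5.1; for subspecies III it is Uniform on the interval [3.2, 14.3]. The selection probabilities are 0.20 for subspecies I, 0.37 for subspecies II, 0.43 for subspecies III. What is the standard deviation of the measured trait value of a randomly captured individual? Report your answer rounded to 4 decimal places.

Per component, I: μ=1.4, E[X²]=12.2; II: μ=7.4, E[X²]=80.77; III: μ=8.75, E[X²]=86.83.
E[X] = 0.2·1.4 + 0.37·7.4 + 0.43·8.75 = 6.7805.
E[X²] = 0.2·12.2 + 0.37·80.77 + 0.43·86.83 = 69.6618.
Var(X) = E[X²] − (E[X])² = 69.6618 − 45.9752 = 23.6866.
SD(X) = √23.6866 = 4.86689.

4.8669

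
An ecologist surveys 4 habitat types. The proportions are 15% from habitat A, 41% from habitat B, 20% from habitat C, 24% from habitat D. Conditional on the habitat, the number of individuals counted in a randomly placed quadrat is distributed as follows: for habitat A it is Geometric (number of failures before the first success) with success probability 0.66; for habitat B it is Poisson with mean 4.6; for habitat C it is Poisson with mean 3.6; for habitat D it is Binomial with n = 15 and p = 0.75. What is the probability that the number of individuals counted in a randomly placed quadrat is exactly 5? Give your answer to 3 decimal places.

Conditional on each habitat, P(X = 5): A: 0.00299874; B: 0.172526; C: 0.13768; D: 0.000679613.
By total probability, P(X = 5) = 0.15·0.00299874 + 0.41·0.172526 + 0.2·0.13768 + 0.24·0.000679613 = 0.0988844.

0.099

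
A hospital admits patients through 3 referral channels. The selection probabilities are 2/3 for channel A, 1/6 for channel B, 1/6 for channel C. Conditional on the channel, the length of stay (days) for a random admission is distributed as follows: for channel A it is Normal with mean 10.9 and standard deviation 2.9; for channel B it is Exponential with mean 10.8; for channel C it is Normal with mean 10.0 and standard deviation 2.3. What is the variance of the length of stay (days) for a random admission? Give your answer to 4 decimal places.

Per component, A: μ=10.9, E[X²]=127.22; B: μ=10.8, E[X²]=233.28; C: μ=10, E[X²]=105.29.
E[X] = 0.666667·10.9 + 0.166667·10.8 + 0.166667·10 = 10.7333.
E[X²] = 0.666667·127.22 + 0.166667·233.28 + 0.166667·105.29 = 141.242.
Var(X) = E[X²] − (E[X])² = 141.242 − 115.204 = 26.0372.

26.0372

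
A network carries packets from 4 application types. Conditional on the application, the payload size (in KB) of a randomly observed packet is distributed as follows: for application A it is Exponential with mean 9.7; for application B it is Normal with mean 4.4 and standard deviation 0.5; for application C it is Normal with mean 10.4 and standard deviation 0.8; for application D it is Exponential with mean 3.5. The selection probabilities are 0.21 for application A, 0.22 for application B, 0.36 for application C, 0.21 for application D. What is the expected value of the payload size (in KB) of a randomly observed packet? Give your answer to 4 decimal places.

Component means — A: 9.7; B: 4.4; C: 10.4; D: 3.5.
E[X] = 0.21·9.7 + 0.22·4.4 + 0.36·10.4 + 0.21·3.5 = 7.484.

7.4840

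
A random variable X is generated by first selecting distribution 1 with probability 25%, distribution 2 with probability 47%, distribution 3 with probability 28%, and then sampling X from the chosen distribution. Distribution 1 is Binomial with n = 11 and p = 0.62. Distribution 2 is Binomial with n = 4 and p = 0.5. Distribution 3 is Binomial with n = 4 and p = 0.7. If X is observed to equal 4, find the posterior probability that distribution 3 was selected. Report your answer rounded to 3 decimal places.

Likelihoods P(X=4 | ·): 1: 0.0557912; 2: 0.0625; 3: 0.2401.
Posterior ∝ prior × likelihood. Numerator for 3: 0.28·0.2401 = 0.067228.
Normalizing constant: 0.25·0.0557912 + 0.47·0.0625 + 0.28·0.2401 = 0.110551.
P(3 | observation) = 0.067228 / 0.110551 = 0.608119.

0.608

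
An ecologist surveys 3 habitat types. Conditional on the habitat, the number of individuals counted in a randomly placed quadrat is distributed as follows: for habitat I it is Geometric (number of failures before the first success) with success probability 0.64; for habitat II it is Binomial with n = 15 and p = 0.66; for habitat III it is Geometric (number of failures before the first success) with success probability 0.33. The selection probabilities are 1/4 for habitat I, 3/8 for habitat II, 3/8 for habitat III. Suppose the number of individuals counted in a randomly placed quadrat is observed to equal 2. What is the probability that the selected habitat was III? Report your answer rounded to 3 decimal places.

0.728

Likelihoods P(X=2 | ·): I: 0.082944; II: 3.7111e-05; III: 0.148137.
Posterior ∝ prior × likelihood. Numerator for III: 0.375·0.148137 = 0.0555514.
Normalizing constant: 0.25·0.082944 + 0.375·3.7111e-05 + 0.375·0.148137 = 0.0763013.
P(III | observation) = 0.0555514 / 0.0763013 = 0.728053.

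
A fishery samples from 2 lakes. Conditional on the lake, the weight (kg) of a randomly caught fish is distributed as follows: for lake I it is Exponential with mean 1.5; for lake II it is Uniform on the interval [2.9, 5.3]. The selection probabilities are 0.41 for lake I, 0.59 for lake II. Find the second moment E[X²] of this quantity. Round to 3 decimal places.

12.046

For each component E[X²] = Var + (mean)², giving I: 4.5; II: 17.29.
Overall E[X²] = 0.41·4.5 + 0.59·17.29 = 12.0461.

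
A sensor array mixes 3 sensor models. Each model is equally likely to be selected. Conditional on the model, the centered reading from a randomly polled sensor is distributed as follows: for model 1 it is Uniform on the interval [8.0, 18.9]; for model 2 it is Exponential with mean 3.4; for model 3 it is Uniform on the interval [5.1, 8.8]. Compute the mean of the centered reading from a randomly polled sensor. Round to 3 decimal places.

7.933

Component means — 1: 13.45; 2: 3.4; 3: 6.95.
E[X] = 0.333333·13.45 + 0.333333·3.4 + 0.333333·6.95 = 7.93333.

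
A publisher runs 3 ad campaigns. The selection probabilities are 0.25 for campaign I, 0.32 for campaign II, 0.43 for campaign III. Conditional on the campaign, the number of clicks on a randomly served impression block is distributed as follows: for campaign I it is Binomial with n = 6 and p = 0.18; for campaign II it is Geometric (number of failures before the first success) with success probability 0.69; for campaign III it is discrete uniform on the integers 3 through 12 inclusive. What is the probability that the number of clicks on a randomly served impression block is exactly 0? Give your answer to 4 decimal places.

0.2968

Conditional on each campaign, P(X = 0): I: 0.304007; II: 0.69; III: 0.
By total probability, P(X = 0) = 0.25·0.304007 + 0.32·0.69 + 0.43·0 = 0.296802.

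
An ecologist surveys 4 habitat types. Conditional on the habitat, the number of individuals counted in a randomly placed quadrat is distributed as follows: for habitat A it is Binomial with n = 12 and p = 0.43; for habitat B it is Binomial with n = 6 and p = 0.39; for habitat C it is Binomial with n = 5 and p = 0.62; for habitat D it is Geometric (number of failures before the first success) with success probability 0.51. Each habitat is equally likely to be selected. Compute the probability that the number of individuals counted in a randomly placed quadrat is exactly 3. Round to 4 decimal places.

0.1961

Conditional on each habitat, P(X = 3): A: 0.111097; B: 0.269286; C: 0.344146; D: 0.060001.
By total probability, P(X = 3) = 0.25·0.111097 + 0.25·0.269286 + 0.25·0.344146 + 0.25·0.060001 = 0.196132.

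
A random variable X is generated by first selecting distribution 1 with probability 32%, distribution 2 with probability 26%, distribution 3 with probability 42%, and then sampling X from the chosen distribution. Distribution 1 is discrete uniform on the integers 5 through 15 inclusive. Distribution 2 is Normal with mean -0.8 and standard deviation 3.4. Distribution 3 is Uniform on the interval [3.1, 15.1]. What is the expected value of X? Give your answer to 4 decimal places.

Component means — 1: 10; 2: -0.8; 3: 9.1.
E[X] = 0.32·10 + 0.26·-0.8 + 0.42·9.1 = 6.814.

6.8140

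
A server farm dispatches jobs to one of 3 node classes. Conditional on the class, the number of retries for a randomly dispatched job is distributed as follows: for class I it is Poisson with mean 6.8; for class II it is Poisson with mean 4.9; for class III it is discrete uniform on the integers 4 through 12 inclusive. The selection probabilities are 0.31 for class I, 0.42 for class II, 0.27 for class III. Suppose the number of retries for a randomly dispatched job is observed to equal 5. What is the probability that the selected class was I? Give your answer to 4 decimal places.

Likelihoods P(X=5 | ·): I: 0.134946; II: 0.17529; III: 0.111111.
Posterior ∝ prior × likelihood. Numerator for I: 0.31·0.134946 = 0.0418333.
Normalizing constant: 0.31·0.134946 + 0.42·0.17529 + 0.27·0.111111 = 0.145455.
P(I | observation) = 0.0418333 / 0.145455 = 0.287603.

0.2876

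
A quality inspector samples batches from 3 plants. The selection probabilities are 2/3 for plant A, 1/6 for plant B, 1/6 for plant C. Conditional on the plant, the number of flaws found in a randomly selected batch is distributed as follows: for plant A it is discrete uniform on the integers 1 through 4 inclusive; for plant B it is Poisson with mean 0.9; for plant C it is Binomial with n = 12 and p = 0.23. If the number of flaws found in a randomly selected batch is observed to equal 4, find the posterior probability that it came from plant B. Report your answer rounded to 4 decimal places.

0.0094

Likelihoods P(X=4 | ·): A: 0.25; B: 0.0111146; C: 0.171176.
Posterior ∝ prior × likelihood. Numerator for B: 0.166667·0.0111146 = 0.00185243.
Normalizing constant: 0.666667·0.25 + 0.166667·0.0111146 + 0.166667·0.171176 = 0.197048.
P(B | observation) = 0.00185243 / 0.197048 = 0.0094009.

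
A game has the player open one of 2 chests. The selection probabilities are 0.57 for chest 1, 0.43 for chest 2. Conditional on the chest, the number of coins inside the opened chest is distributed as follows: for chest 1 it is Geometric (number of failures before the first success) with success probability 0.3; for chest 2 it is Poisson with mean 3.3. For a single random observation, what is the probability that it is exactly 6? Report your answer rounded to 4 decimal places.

0.0486

Conditional on each chest, P(X = 6): 1: 0.0352947; 2: 0.0661575.
By total probability, P(X = 6) = 0.57·0.0352947 + 0.43·0.0661575 = 0.0485657.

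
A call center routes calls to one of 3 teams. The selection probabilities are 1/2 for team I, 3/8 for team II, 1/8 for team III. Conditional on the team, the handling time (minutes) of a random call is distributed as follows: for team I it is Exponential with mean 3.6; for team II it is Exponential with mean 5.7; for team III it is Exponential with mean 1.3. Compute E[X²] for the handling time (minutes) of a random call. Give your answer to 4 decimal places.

For each component E[X²] = Var + (mean)², giving I: 25.92; II: 64.98; III: 3.38.
Overall E[X²] = 0.5·25.92 + 0.375·64.98 + 0.125·3.38 = 37.75.

37.7500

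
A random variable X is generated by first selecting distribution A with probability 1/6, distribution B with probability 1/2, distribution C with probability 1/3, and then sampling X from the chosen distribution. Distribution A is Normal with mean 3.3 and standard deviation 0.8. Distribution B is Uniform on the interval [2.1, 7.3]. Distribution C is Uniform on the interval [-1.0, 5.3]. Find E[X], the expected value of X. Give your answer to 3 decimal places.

Component means — A: 3.3; B: 4.7; C: 2.15.
E[X] = 0.166667·3.3 + 0.5·4.7 + 0.333333·2.15 = 3.61667.

3.617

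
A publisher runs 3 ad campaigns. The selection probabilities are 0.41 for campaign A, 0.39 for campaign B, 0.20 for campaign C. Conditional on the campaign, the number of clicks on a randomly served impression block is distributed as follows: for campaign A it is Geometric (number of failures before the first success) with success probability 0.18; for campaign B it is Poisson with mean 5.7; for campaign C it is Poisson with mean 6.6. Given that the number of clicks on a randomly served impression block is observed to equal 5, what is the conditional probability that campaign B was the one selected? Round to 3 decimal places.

0.540

Likelihoods P(X=5 | ·): A: 0.0667332; B: 0.16777; C: 0.141969.
Posterior ∝ prior × likelihood. Numerator for B: 0.39·0.16777 = 0.0654303.
Normalizing constant: 0.41·0.0667332 + 0.39·0.16777 + 0.2·0.141969 = 0.121185.
P(B | observation) = 0.0654303 / 0.121185 = 0.539922.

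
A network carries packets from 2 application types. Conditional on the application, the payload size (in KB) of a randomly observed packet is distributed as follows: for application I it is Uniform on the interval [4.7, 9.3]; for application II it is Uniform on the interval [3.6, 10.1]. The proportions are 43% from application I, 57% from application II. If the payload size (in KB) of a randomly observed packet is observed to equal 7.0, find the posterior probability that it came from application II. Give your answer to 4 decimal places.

Likelihoods f(7.0 | ·): I: 0.217391; II: 0.153846.
Posterior ∝ prior × likelihood. Numerator for II: 0.57·0.153846 = 0.0876923.
Normalizing constant: 0.43·0.217391 + 0.57·0.153846 = 0.181171.
P(II | observation) = 0.0876923 / 0.181171 = 0.484032.

0.4840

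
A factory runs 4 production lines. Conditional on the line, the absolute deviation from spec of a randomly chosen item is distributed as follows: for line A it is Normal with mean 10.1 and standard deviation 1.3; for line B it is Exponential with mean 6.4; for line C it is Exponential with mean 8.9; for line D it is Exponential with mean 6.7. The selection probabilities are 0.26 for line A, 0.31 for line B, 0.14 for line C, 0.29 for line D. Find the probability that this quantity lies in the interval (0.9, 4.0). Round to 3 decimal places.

0.235

Conditional on each line, P(0.9 < X < 4.0): A: 1.3507e-06; B: 0.333554; C: 0.265835; D: 0.323851.
By total probability, P(0.9 < X < 4.0) = 0.26·1.3507e-06 + 0.31·0.333554 + 0.14·0.265835 + 0.29·0.323851 = 0.234536.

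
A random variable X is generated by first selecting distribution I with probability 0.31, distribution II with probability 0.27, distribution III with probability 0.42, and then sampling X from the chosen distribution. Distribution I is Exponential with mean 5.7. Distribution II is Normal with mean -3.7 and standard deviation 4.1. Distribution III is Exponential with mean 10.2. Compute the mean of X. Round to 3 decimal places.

Component means — I: 5.7; II: -3.7; III: 10.2.
E[X] = 0.31·5.7 + 0.27·-3.7 + 0.42·10.2 = 5.052.

5.052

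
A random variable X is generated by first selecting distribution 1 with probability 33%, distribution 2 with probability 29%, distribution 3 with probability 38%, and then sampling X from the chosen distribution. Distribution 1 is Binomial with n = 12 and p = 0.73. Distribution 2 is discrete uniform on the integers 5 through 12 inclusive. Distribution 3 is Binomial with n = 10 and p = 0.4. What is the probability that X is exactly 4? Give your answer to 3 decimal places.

Conditional on each component, P(X = 4): 1: 0.00397015; 2: 0; 3: 0.250823.
By total probability, P(X = 4) = 0.33·0.00397015 + 0.29·0 + 0.38·0.250823 = 0.0966228.

0.097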